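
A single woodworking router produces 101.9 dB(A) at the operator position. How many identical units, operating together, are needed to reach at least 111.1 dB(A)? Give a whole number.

9

N identical sources give L₁ + 10·log₁₀ N, so require 10·log₁₀ N ≥ 111.1 − 101.9 = 9.2 dB.
N ≥ 10^(9.2/10) = 8.318, so N = 9.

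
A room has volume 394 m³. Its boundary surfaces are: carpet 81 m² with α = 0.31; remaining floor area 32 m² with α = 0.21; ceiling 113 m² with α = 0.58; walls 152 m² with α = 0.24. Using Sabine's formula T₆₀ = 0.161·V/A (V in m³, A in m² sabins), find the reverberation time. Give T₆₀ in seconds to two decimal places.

Summing Sᵢαᵢ: 81·0.31 + 32·0.21 + 113·0.58 + 152·0.24 = 133.85 m².
T₆₀ = 0.161·V/A = 0.161·394/133.85 = 0.474 s.

0.47 s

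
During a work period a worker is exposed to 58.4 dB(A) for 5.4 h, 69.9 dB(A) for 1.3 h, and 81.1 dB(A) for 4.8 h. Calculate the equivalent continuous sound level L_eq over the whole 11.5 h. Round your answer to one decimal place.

77.4 dB(A)

The energy average is taken in the linear domain: L_eq = 10·log₁₀[(Σ tᵢ·10^(Lᵢ/10))/T], T = 11.5 h.
Σ tᵢ·10^(Lᵢ/10) = 5.4·10^(58.4/10) + 1.3·10^(69.9/10) + 4.8·10^(81.1/10) = 6.348e+08.
L_eq = 10·log₁₀(6.348e+08/11.5) = 77.42 dB(A).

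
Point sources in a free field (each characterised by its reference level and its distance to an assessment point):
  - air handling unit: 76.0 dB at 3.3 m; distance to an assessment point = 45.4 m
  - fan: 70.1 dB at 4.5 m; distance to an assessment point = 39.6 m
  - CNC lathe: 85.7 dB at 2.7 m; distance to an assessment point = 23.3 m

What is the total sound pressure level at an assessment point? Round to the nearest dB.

67 dB

First find each source's level at the receiver (point-source: −20·log₁₀(r/r_ref)), then combine on an intensity basis.
air handling unit: 76.0 − 20·log₁₀(45.4/3.3) = 76.0 − 22.77 = 53.23 dB.
fan: 70.1 − 20·log₁₀(39.6/4.5) = 70.1 − 18.89 = 51.21 dB.
CNC lathe: 85.7 − 20·log₁₀(23.3/2.7) = 85.7 − 18.72 = 66.98 dB.
Σ 10^(L/10) = 5.332e+06 → L_total = 10·log₁₀(5.332e+06) = 67.27 dB.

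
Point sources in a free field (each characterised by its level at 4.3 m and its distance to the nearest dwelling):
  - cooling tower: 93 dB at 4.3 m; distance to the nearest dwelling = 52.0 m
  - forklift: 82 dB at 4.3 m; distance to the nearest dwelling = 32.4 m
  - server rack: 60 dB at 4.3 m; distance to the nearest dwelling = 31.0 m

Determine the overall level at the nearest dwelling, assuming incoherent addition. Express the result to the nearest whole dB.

First find each source's level at the receiver (point-source: −20·log₁₀(r/r_ref)), then combine on an intensity basis.
cooling tower: 93 − 20·log₁₀(52.0/4.3) = 93 − 21.65 = 71.35 dB.
forklift: 82 − 20·log₁₀(32.4/4.3) = 82 − 17.54 = 64.46 dB.
server rack: 60 − 20·log₁₀(31.0/4.3) = 60 − 17.16 = 42.84 dB.
Σ 10^(L/10) = 1.645e+07 → L_total = 10·log₁₀(1.645e+07) = 72.16 dB.

72 dB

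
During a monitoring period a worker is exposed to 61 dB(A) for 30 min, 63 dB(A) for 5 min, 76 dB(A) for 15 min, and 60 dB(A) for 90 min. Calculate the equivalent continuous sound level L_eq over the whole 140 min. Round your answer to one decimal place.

67.2 dB(A)

The energy average is taken in the linear domain: L_eq = 10·log₁₀[(Σ tᵢ·10^(Lᵢ/10))/T], T = 140 min.
Σ tᵢ·10^(Lᵢ/10) = 30·10^(61/10) + 5·10^(63/10) + 15·10^(76/10) + 90·10^(60/10) = 7.349e+08.
L_eq = 10·log₁₀(7.349e+08/140) = 67.20 dB(A).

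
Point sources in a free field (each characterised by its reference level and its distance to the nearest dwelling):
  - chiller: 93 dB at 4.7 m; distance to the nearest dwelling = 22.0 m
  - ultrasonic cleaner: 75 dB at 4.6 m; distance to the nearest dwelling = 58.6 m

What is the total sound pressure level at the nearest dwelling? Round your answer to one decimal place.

Propagate each source to the receiver with L = L_ref − 20·log₁₀(r/r_ref), then add intensities.
chiller: 93 − 20·log₁₀(22.0/4.7) = 93 − 13.41 = 79.59 dB.
ultrasonic cleaner: 75 − 20·log₁₀(58.6/4.6) = 75 − 22.10 = 52.90 dB.
Σ 10^(L/10) = 9.126e+07 → L_total = 10·log₁₀(9.126e+07) = 79.60 dB.

79.6 dB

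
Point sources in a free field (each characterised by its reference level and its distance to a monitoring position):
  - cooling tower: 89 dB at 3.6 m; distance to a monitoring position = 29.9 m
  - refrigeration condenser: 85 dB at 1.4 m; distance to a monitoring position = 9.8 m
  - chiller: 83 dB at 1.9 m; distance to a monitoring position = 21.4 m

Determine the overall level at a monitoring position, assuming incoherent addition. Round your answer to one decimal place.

72.9 dB

Apply inverse-square spreading to bring every level to the receiver, then sum 10^(L/10).
cooling tower: 89 − 20·log₁₀(29.9/3.6) = 89 − 18.39 = 70.61 dB.
refrigeration condenser: 85 − 20·log₁₀(9.8/1.4) = 85 − 16.90 = 68.10 dB.
chiller: 83 − 20·log₁₀(21.4/1.9) = 83 − 21.03 = 61.97 dB.
Σ 10^(L/10) = 1.954e+07 → L_total = 10·log₁₀(1.954e+07) = 72.91 dB.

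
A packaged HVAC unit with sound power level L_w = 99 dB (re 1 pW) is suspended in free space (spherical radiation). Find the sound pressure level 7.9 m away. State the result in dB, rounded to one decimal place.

70.1 dB

L_p = L_w − 10·log₁₀(4π·r²) with r = 7.9 m.
4π·r² = 784.3 m², 10·log₁₀ of that is 28.945 dB.
L_p = 99 − 28.945 = 70.06 dB.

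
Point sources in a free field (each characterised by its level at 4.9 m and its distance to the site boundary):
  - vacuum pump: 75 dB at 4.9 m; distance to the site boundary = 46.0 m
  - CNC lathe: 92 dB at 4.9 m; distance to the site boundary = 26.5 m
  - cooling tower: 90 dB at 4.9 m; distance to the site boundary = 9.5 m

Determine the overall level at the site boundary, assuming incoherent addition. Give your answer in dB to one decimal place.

Propagate each source to the receiver with L = L_ref − 20·log₁₀(r/r_ref), then add intensities.
vacuum pump: 75 − 20·log₁₀(46.0/4.9) = 75 − 19.45 = 55.55 dB.
CNC lathe: 92 − 20·log₁₀(26.5/4.9) = 92 − 14.66 = 77.34 dB.
cooling tower: 90 − 20·log₁₀(9.5/4.9) = 90 − 5.75 = 84.25 dB.
Σ 10^(L/10) = 3.206e+08 → L_total = 10·log₁₀(3.206e+08) = 85.06 dB.

85.1 dB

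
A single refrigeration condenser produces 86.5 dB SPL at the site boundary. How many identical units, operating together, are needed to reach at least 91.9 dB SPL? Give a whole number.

Need L₁ + 10·log₁₀ N ≥ 91.9, i.e. log₁₀ N ≥ 0.54.
N ≥ 10^(5.4/10) = 3.467, so N = 4.

4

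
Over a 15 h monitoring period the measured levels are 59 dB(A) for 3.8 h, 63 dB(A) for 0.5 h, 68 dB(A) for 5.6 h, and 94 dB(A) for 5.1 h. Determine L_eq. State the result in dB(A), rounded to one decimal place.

89.3 dB(A)

L_eq = 10·log₁₀[(1/T)·Σ tᵢ·10^(Lᵢ/10)] with T = 15 h.
Σ tᵢ·10^(Lᵢ/10) = 3.8·10^(59/10) + 0.5·10^(63/10) + 5.6·10^(68/10) + 5.1·10^(94/10) = 1.285e+10.
L_eq = 10·log₁₀(1.285e+10/15) = 89.33 dB(A).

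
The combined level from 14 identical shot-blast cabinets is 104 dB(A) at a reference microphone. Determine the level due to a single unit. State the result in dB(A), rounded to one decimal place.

92.5 dB(A)

14 equal contributions raise the level by 10·log₁₀ 14 = 11.461 dB, so each unit alone gives 104 − 11.461.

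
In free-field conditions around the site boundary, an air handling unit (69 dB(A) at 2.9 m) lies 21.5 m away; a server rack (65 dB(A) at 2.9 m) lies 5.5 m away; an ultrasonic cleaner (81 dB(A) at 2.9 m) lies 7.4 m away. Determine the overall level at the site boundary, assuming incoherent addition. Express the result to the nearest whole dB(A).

Apply inverse-square spreading to bring every level to the receiver, then sum 10^(L/10).
air handling unit: 69 − 20·log₁₀(21.5/2.9) = 69 − 17.40 = 51.60 dB(A).
server rack: 65 − 20·log₁₀(5.5/2.9) = 65 − 5.56 = 59.44 dB(A).
ultrasonic cleaner: 81 − 20·log₁₀(7.4/2.9) = 81 − 8.14 = 72.86 dB(A).
Σ 10^(L/10) = 2.036e+07 → L_total = 10·log₁₀(2.036e+07) = 73.09 dB(A).

73 dB(A)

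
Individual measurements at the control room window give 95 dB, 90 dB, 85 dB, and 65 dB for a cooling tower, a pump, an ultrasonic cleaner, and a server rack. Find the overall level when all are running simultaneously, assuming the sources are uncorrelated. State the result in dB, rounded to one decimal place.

Incoherent sources combine by intensity addition: L_total = 10·log₁₀(Σ 10^(L_i/10)).
Σ 10^(L/10) = 10^(95/10) + 10^(90/10) + 10^(85/10) + 10^(65/10) = 4.482e+09.
L_total = 10·log₁₀(4.482e+09) = 96.51 dB.

96.5 dB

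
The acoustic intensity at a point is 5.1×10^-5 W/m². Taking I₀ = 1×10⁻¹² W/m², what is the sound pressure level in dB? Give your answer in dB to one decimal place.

I/I₀ = 5.1×10^-5/10⁻¹² = 5.1×10^7, and L = 10·log₁₀(I/I₀).
L = 10·(0.7076 + 7) = 77.08 dB.

77.1 dB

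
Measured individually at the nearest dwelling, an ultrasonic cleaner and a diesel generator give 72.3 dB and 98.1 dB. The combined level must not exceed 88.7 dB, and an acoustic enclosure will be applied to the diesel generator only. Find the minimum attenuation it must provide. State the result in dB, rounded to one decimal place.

Fixed contribution from the other source: Σ 10^(L/10) = 10^(72.3/10) = 1.698e+07 (72.30 dB).
The limit corresponds to 10^(88.7/10) = 7.413e+08; subtracting the fixed part leaves 7.243e+08 for the diesel generator, i.e. 88.60 dB.
So the diesel generator must be reduced from 98.1 to 88.60 dB: IL = 9.50 dB.

9.5 dB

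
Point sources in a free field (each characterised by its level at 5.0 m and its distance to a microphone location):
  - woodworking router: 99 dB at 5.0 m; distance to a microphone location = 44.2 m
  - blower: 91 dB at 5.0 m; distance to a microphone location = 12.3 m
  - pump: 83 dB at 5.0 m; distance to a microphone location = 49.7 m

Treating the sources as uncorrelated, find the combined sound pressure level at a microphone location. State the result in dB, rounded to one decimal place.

84.9 dB

First find each source's level at the receiver (point-source: −20·log₁₀(r/r_ref)), then combine on an intensity basis.
woodworking router: 99 − 20·log₁₀(44.2/5.0) = 99 − 18.93 = 80.07 dB.
blower: 91 − 20·log₁₀(12.3/5.0) = 91 − 7.82 = 83.18 dB.
pump: 83 − 20·log₁₀(49.7/5.0) = 83 − 19.95 = 63.05 dB.
Σ 10^(L/10) = 3.117e+08 → L_total = 10·log₁₀(3.117e+08) = 84.94 dB.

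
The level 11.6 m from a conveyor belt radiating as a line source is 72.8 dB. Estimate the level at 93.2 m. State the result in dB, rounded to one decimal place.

63.8 dB

For a line source, L₂ = L₁ − 10·log₁₀(r₂/r₁).
L₂ = 72.8 − 10·log₁₀(93.2/11.6) = 72.8 − 9.050 = 63.75 dB.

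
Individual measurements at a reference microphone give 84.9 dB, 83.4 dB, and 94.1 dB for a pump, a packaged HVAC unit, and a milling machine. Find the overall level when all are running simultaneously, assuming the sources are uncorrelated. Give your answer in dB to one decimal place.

94.9 dB

Incoherent sources combine by intensity addition: L_total = 10·log₁₀(Σ 10^(L_i/10)).
Σ 10^(L/10) = 10^(84.9/10) + 10^(83.4/10) + 10^(94.1/10) = 3.098e+09.
L_total = 10·log₁₀(3.098e+09) = 94.91 dB.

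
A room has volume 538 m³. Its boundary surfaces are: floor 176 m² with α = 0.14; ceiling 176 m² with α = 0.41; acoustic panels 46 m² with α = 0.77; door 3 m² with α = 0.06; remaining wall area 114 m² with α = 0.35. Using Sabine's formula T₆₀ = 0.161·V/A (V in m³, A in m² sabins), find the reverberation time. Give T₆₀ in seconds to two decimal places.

Summing Sᵢαᵢ: 176·0.14 + 176·0.41 + 46·0.77 + 3·0.06 + 114·0.35 = 172.30 m².
T₆₀ = 0.161·V/A = 0.161·538/172.30 = 0.503 s.

0.50 s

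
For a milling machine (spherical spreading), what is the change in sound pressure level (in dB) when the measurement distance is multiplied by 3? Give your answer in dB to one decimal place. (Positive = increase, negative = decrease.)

A point source loses 6 dB per doubling of distance; generally ΔL = −20·log₁₀(r₂/r₁).
ΔL = −20·log₁₀(3) = -9.54 dB.

-9.5 dB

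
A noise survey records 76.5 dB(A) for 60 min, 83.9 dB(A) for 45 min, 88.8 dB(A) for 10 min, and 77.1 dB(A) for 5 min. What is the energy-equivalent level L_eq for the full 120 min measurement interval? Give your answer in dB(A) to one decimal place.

Weight each interval's intensity by its duration and average over T = 120 min:
Σ tᵢ·10^(Lᵢ/10) = 60·10^(76.5/10) + 45·10^(83.9/10) + 10·10^(88.8/10) + 5·10^(77.1/10) = 2.157e+10.
L_eq = 10·log₁₀(2.157e+10/120) = 82.55 dB(A).

82.5 dB(A)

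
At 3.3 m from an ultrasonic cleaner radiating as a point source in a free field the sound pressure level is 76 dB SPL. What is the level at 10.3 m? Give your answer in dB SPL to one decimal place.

Spherical spreading from a point source gives a 20·log₁₀(r₂/r₁) drop.
L₂ = 76 − 20·log₁₀(10.3/3.3) = 76 − 9.886 = 66.11 dB SPL.

66.1 dB SPL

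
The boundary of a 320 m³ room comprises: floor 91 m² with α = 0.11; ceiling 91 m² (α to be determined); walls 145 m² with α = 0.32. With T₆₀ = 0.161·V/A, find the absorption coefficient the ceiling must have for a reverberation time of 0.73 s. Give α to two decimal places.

0.16

From T₆₀ = 0.161·V/A, the target T₆₀ = 0.73 s needs A = 0.161·320/0.73 = 70.58 m².
Absorption from the other surfaces = 91·0.11 + 145·0.32 = 56.41 m², so the ceiling must supply 14.17 m² over 91 m².
α = 14.17/91 = 0.156.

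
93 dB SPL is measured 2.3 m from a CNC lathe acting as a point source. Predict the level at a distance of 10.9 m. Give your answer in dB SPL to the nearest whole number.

79 dB SPL

Spherical spreading from a point source gives a 20·log₁₀(r₂/r₁) drop.
L₂ = 93 − 20·log₁₀(10.9/2.3) = 93 − 13.514 = 79.49 dB SPL.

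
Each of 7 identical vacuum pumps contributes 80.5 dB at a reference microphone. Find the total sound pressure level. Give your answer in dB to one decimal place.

N identical incoherent sources raise the level by 10·log₁₀ N.
L_total = 80.5 + 10·log₁₀(7) = 80.5 + 8.451 = 88.95 dB.

89.0 dB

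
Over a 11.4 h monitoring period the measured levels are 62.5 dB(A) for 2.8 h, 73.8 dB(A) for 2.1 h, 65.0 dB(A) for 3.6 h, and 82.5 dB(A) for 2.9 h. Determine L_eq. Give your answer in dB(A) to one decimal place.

Weight each interval's intensity by its duration and average over T = 11.4 h:
Σ tᵢ·10^(Lᵢ/10) = 2.8·10^(62.5/10) + 2.1·10^(73.8/10) + 3.6·10^(65.0/10) + 2.9·10^(82.5/10) = 5.824e+08.
L_eq = 10·log₁₀(5.824e+08/11.4) = 77.08 dB(A).

77.1 dB(A)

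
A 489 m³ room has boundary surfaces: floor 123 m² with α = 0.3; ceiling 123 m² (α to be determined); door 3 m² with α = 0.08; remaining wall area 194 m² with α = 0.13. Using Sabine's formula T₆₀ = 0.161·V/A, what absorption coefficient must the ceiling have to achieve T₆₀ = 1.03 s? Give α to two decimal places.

A = 0.161·V/T₆₀ = 0.161·489/1.03 = 76.44 m² sabins.
Absorption from the other surfaces = 123·0.3 + 3·0.08 + 194·0.13 = 62.36 m², so the ceiling must supply 14.08 m² over 123 m².
α = 14.08/123 = 0.114.

0.11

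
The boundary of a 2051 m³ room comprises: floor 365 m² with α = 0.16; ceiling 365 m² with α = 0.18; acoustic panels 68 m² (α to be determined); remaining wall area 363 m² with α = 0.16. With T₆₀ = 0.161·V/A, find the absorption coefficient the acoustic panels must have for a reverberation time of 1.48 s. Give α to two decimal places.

0.60

From T₆₀ = 0.161·V/A, the target T₆₀ = 1.48 s needs A = 0.161·2051/1.48 = 223.12 m².
Absorption from the other surfaces = 365·0.16 + 365·0.18 + 363·0.16 = 182.18 m², so the acoustic panels must supply 40.94 m² over 68 m².
α = 40.94/68 = 0.602.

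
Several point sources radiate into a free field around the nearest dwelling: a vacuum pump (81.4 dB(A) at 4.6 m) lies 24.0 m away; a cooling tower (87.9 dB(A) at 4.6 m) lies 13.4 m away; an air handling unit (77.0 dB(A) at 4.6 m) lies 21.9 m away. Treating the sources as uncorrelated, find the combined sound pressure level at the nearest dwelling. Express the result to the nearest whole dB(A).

First find each source's level at the receiver (point-source: −20·log₁₀(r/r_ref)), then combine on an intensity basis.
vacuum pump: 81.4 − 20·log₁₀(24.0/4.6) = 81.4 − 14.35 = 67.05 dB(A).
cooling tower: 87.9 − 20·log₁₀(13.4/4.6) = 87.9 − 9.29 = 78.61 dB(A).
air handling unit: 77.0 − 20·log₁₀(21.9/4.6) = 77.0 − 13.55 = 63.45 dB(A).
Σ 10^(L/10) = 7.994e+07 → L_total = 10·log₁₀(7.994e+07) = 79.03 dB(A).

79 dB(A)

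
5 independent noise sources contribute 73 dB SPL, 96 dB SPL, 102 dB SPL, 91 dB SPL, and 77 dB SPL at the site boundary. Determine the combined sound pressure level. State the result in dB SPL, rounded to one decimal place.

103.3 dB SPL

Incoherent sources combine by intensity addition: L_total = 10·log₁₀(Σ 10^(L_i/10)).
Σ 10^(L/10) = 10^(73/10) + 10^(96/10) + 10^(102/10) + 10^(91/10) + 10^(77/10) = 2.116e+10.
L_total = 10·log₁₀(2.116e+10) = 103.25 dB SPL.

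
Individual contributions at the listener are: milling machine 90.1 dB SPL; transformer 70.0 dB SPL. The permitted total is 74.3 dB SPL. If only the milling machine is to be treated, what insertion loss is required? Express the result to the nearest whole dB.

18 dB

Everything except the milling machine sums to 10^(70.0/10) = 1.000e+07 in linear terms, 70.00 dB SPL.
The limit corresponds to 10^(74.3/10) = 2.692e+07; subtracting the fixed part leaves 1.692e+07 for the milling machine, i.e. 72.28 dB SPL.
Required insertion loss = 90.1 − 72.28 = 17.82 dB.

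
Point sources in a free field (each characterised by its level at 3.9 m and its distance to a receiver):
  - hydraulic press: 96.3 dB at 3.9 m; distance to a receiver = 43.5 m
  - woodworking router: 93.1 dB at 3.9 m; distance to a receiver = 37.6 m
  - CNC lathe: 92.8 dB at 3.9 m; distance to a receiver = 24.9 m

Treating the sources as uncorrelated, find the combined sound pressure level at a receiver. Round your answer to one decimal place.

First find each source's level at the receiver (point-source: −20·log₁₀(r/r_ref)), then combine on an intensity basis.
hydraulic press: 96.3 − 20·log₁₀(43.5/3.9) = 96.3 − 20.95 = 75.35 dB.
woodworking router: 93.1 − 20·log₁₀(37.6/3.9) = 93.1 − 19.68 = 73.42 dB.
CNC lathe: 92.8 − 20·log₁₀(24.9/3.9) = 92.8 − 16.10 = 76.70 dB.
Σ 10^(L/10) = 1.030e+08 → L_total = 10·log₁₀(1.030e+08) = 80.13 dB.

80.1 dB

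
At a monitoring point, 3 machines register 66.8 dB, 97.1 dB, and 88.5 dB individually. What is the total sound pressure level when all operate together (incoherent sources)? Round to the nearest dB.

For uncorrelated sources the intensities add, so convert each level to linear form, sum, and take 10·log₁₀ of the total.
Σ 10^(L/10) = 10^(66.8/10) + 10^(97.1/10) + 10^(88.5/10) = 5.841e+09.
L_total = 10·log₁₀(5.841e+09) = 97.67 dB.

98 dB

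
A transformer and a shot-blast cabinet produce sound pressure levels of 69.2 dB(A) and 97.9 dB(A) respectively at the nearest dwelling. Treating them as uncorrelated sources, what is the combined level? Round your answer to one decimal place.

97.9 dB(A)

Incoherent sources combine by intensity addition: L_total = 10·log₁₀(Σ 10^(L_i/10)).
Σ 10^(L/10) = 10^(69.2/10) + 10^(97.9/10) = 6.174e+09.
L_total = 10·log₁₀(6.174e+09) = 97.91 dB(A).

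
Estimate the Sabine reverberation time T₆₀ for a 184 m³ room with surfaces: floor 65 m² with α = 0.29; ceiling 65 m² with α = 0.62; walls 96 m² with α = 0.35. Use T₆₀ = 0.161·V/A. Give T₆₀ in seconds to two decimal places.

Total absorption A = 65·0.29 + 65·0.62 + 96·0.35 = 92.75 m² sabins.
T₆₀ = 0.161·V/A = 0.161·184/92.75 = 0.319 s.

0.32 s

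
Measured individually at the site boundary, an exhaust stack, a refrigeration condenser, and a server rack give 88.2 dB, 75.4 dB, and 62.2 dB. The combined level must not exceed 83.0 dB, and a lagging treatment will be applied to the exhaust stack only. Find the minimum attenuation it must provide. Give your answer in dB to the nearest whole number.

6 dB

The untreated sources together contribute 10^(75.4/10) + 10^(62.2/10) = 3.633e+07, i.e. 75.60 dB.
To meet 83.0 dB overall, the treated exhaust stack may contribute at most 10^(83.0/10) − 3.633e+07 = 1.632e+08, i.e. 82.13 dB.
Required insertion loss = 88.2 − 82.13 = 6.07 dB.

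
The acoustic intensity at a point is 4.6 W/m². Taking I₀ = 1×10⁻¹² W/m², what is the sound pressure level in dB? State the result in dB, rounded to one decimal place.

I/I₀ = 4.6/10⁻¹² = 4.6×10^12, and L = 10·log₁₀(I/I₀).
L = 10·(0.6628 + 12) = 126.63 dB.

126.6 dB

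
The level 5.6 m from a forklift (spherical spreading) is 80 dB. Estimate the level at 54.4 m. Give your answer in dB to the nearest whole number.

60 dB

Point-source attenuation: ΔL = 20·log₁₀(r₂/r₁) = 20·log₁₀(54.4/5.6) = 19.748 dB.
L₂ = 80 − 20·log₁₀(54.4/5.6) = 80 − 19.748 = 60.25 dB.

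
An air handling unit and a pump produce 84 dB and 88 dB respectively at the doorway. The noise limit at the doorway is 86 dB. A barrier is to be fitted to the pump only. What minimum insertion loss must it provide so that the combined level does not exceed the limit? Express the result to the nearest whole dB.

6 dB

Fixed contribution from the other source: Σ 10^(L/10) = 10^(84/10) = 2.512e+08 (84.00 dB).
The limit corresponds to 10^(86/10) = 3.981e+08; subtracting the fixed part leaves 1.469e+08 for the pump, i.e. 81.67 dB.
So the pump must be reduced from 88 to 81.67 dB: IL = 6.33 dB.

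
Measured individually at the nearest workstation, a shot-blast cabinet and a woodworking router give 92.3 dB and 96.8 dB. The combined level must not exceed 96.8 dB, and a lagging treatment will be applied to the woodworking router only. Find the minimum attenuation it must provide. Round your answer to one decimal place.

1.9 dB

The untreated sources together contribute 10^(92.3/10) = 1.698e+09, i.e. 92.30 dB.
The limit corresponds to 10^(96.8/10) = 4.786e+09; subtracting the fixed part leaves 3.088e+09 for the woodworking router, i.e. 94.90 dB.
Required insertion loss = 96.8 − 94.90 = 1.90 dB.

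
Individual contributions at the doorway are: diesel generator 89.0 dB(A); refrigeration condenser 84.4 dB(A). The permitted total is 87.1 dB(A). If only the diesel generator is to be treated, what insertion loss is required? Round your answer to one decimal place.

The untreated sources together contribute 10^(84.4/10) = 2.754e+08, i.e. 84.40 dB(A).
The limit corresponds to 10^(87.1/10) = 5.129e+08; subtracting the fixed part leaves 2.374e+08 for the diesel generator, i.e. 83.76 dB(A).
Required insertion loss = 89.0 − 83.76 = 5.24 dB.

5.2 dB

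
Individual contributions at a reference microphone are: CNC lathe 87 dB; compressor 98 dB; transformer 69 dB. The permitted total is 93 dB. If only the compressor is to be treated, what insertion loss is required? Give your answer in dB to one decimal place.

Everything except the compressor sums to 10^(87/10) + 10^(69/10) = 5.091e+08 in linear terms, 87.07 dB.
To meet 93 dB overall, the treated compressor may contribute at most 10^(93/10) − 5.091e+08 = 1.486e+09, i.e. 91.72 dB.
Required insertion loss = 98 − 91.72 = 6.28 dB.

6.3 dB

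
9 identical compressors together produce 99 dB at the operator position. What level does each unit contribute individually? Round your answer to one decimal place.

89.5 dB

9 equal contributions raise the level by 10·log₁₀ 9 = 9.542 dB, so each unit alone gives 99 − 9.542.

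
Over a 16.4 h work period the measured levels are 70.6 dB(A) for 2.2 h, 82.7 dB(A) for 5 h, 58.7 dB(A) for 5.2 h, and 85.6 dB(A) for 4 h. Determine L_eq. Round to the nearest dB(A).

The energy average is taken in the linear domain: L_eq = 10·log₁₀[(Σ tᵢ·10^(Lᵢ/10))/T], T = 16.4 h.
Σ tᵢ·10^(Lᵢ/10) = 2.2·10^(70.6/10) + 5·10^(82.7/10) + 5.2·10^(58.7/10) + 4·10^(85.6/10) = 2.412e+09.
L_eq = 10·log₁₀(2.412e+09/16.4) = 81.68 dB(A).

82 dB(A)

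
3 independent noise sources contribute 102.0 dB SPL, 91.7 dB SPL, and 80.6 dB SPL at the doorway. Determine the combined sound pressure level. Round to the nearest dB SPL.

102 dB SPL

For uncorrelated sources the intensities add, so convert each level to linear form, sum, and take 10·log₁₀ of the total.
Σ 10^(L/10) = 10^(102.0/10) + 10^(91.7/10) + 10^(80.6/10) = 1.744e+10.
L_total = 10·log₁₀(1.744e+10) = 102.42 dB SPL.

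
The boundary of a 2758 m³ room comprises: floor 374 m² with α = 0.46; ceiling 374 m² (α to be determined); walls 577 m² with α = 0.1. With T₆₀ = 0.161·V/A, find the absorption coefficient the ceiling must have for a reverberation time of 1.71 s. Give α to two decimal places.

Required total absorption A = 0.161·2758/1.71 = 259.67 m².
Absorption from the other surfaces = 374·0.46 + 577·0.1 = 229.74 m², so the ceiling must supply 29.93 m² over 374 m².
α = 29.93/374 = 0.080.

0.08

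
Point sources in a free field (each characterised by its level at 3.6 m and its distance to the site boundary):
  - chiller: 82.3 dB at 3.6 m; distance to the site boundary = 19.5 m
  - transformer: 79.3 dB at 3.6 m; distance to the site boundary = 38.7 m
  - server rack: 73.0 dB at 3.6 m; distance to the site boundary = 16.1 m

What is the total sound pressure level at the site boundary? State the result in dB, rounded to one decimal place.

68.8 dB

First find each source's level at the receiver (point-source: −20·log₁₀(r/r_ref)), then combine on an intensity basis.
chiller: 82.3 − 20·log₁₀(19.5/3.6) = 82.3 − 14.67 = 67.63 dB.
transformer: 79.3 − 20·log₁₀(38.7/3.6) = 79.3 − 20.63 = 58.67 dB.
server rack: 73.0 − 20·log₁₀(16.1/3.6) = 73.0 − 13.01 = 59.99 dB.
Σ 10^(L/10) = 7.522e+06 → L_total = 10·log₁₀(7.522e+06) = 68.76 dB.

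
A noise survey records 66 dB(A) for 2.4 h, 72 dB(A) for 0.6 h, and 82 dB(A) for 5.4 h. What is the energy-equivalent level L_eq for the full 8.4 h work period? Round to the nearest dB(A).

80 dB(A)

Weight each interval's intensity by its duration and average over T = 8.4 h:
Σ tᵢ·10^(Lᵢ/10) = 2.4·10^(66/10) + 0.6·10^(72/10) + 5.4·10^(82/10) = 8.749e+08.
L_eq = 10·log₁₀(8.749e+08/8.4) = 80.18 dB(A).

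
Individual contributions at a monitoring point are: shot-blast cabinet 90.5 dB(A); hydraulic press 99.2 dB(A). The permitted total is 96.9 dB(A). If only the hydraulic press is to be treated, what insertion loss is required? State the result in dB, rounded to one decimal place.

Everything except the hydraulic press sums to 10^(90.5/10) = 1.122e+09 in linear terms, 90.50 dB(A).
To meet 96.9 dB(A) overall, the treated hydraulic press may contribute at most 10^(96.9/10) − 1.122e+09 = 3.776e+09, i.e. 95.77 dB(A).
Required insertion loss = 99.2 − 95.77 = 3.43 dB.

3.4 dB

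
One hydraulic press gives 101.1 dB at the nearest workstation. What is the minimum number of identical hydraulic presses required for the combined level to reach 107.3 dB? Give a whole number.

5

The shortfall is 107.3 − 101.1 = 6.2 dB, and N units add 10·log₁₀ N, so need 10·log₁₀ N ≥ 6.2.
N ≥ 10^(6.2/10) = 4.169, so N = 5.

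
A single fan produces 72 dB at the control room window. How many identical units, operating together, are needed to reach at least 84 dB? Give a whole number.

The shortfall is 84 − 72 = 12.0 dB, and N units add 10·log₁₀ N, so need 10·log₁₀ N ≥ 12.0.
N ≥ 10^(12.0/10) = 15.849, so N = 16.

16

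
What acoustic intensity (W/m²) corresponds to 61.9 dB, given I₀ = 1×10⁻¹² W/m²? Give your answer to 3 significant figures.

1.55e-06 W/m²

I/I₀ = 10^(61.9/10) = 1.549e+06, so I = 1.549e+06 × 10⁻¹² W/m².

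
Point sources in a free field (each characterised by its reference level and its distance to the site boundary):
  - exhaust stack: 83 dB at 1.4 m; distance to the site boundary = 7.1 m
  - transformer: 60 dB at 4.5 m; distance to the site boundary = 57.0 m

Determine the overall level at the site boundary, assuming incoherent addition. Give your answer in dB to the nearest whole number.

Apply inverse-square spreading to bring every level to the receiver, then sum 10^(L/10).
exhaust stack: 83 − 20·log₁₀(7.1/1.4) = 83 − 14.10 = 68.90 dB.
transformer: 60 − 20·log₁₀(57.0/4.5) = 60 − 22.05 = 37.95 dB.
Σ 10^(L/10) = 7.764e+06 → L_total = 10·log₁₀(7.764e+06) = 68.90 dB.

69 dB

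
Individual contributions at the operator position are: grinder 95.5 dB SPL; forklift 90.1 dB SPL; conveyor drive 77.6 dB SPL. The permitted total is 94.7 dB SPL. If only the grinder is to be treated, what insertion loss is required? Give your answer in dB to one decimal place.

2.8 dB

The untreated sources together contribute 10^(90.1/10) + 10^(77.6/10) = 1.081e+09, i.e. 90.34 dB SPL.
The limit corresponds to 10^(94.7/10) = 2.951e+09; subtracting the fixed part leaves 1.870e+09 for the grinder, i.e. 92.72 dB SPL.
So the grinder must be reduced from 95.5 to 92.72 dB SPL: IL = 2.78 dB.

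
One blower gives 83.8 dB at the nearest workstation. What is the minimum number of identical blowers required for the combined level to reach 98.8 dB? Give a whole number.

32

Need L₁ + 10·log₁₀ N ≥ 98.8, i.e. log₁₀ N ≥ 1.50.
N ≥ 10^(15.0/10) = 31.623, so N = 32.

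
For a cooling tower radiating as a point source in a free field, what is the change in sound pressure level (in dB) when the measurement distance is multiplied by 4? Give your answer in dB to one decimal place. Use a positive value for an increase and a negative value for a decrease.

-12.0 dB

Point-source spreading: ΔL = −20·log₁₀(r₂/r₁).
ΔL = −20·log₁₀(4) = -12.04 dB.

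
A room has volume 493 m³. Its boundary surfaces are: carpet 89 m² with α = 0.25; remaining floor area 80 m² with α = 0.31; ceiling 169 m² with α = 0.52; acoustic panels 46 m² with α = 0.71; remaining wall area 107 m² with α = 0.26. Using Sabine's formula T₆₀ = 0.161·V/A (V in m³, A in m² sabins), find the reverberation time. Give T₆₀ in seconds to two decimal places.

Summing Sᵢαᵢ: 89·0.25 + 80·0.31 + 169·0.52 + 46·0.71 + 107·0.26 = 195.41 m².
T₆₀ = 0.161·V/A = 0.161·493/195.41 = 0.406 s.

0.41 s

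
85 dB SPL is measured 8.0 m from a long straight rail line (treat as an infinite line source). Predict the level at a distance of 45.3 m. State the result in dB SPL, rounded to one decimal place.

For a line source, L₂ = L₁ − 10·log₁₀(r₂/r₁).
L₂ = 85 − 10·log₁₀(45.3/8.0) = 85 − 7.530 = 77.47 dB SPL.

77.5 dB SPL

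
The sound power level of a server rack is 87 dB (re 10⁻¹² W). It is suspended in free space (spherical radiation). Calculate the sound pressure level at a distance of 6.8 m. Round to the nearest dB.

L_p = L_w − 10·log₁₀(4π·r²) with r = 6.8 m.
4π·r² = 581.1 m², 10·log₁₀ of that is 27.642 dB.
L_p = 87 − 27.642 = 59.36 dB.

59 dB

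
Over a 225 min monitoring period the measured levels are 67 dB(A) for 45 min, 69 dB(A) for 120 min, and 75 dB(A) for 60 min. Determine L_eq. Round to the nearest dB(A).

71 dB(A)

Weight each interval's intensity by its duration and average over T = 225 min:
Σ tᵢ·10^(Lᵢ/10) = 45·10^(67/10) + 120·10^(69/10) + 60·10^(75/10) = 3.076e+09.
L_eq = 10·log₁₀(3.076e+09/225) = 71.36 dB(A).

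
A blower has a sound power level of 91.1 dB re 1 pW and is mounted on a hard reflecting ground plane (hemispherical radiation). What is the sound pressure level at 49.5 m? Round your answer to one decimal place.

The power spreads over a hemisphere of area 2π·r², so L_p = L_w − 10·log₁₀(2π·r²).
2π·r² = 1.54e+04 m², 10·log₁₀ of that is 41.874 dB.
L_p = 91.1 − 41.874 = 49.23 dB.

49.2 dB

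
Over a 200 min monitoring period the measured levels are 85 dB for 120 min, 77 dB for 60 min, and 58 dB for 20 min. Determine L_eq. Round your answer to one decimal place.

The energy average is taken in the linear domain: L_eq = 10·log₁₀[(Σ tᵢ·10^(Lᵢ/10))/T], T = 200 min.
Σ tᵢ·10^(Lᵢ/10) = 120·10^(85/10) + 60·10^(77/10) + 20·10^(58/10) = 4.097e+10.
L_eq = 10·log₁₀(4.097e+10/200) = 83.11 dB.

83.1 dB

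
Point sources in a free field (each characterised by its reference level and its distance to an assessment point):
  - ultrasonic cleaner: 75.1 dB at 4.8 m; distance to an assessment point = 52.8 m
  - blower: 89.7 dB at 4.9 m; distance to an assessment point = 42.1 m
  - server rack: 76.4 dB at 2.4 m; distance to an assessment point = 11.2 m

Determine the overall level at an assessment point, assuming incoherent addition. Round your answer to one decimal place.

71.7 dB

Apply inverse-square spreading to bring every level to the receiver, then sum 10^(L/10).
ultrasonic cleaner: 75.1 − 20·log₁₀(52.8/4.8) = 75.1 − 20.83 = 54.27 dB.
blower: 89.7 − 20·log₁₀(42.1/4.9) = 89.7 − 18.68 = 71.02 dB.
server rack: 76.4 − 20·log₁₀(11.2/2.4) = 76.4 − 13.38 = 63.02 dB.
Σ 10^(L/10) = 1.491e+07 → L_total = 10·log₁₀(1.491e+07) = 71.74 dB.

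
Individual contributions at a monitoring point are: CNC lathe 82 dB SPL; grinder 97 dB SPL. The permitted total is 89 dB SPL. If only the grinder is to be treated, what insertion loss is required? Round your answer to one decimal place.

9.0 dB

Everything except the grinder sums to 10^(82/10) = 1.585e+08 in linear terms, 82.00 dB SPL.
To meet 89 dB SPL overall, the treated grinder may contribute at most 10^(89/10) − 1.585e+08 = 6.358e+08, i.e. 88.03 dB SPL.
So the grinder must be reduced from 97 to 88.03 dB SPL: IL = 8.97 dB.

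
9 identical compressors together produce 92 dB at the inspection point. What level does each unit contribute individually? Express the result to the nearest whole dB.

82 dB

9 equal contributions raise the level by 10·log₁₀ 9 = 9.542 dB, so each unit alone gives 92 − 9.542.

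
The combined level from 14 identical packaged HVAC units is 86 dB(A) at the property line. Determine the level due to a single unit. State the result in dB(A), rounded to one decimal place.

14 equal contributions raise the level by 10·log₁₀ 14 = 11.461 dB, so each unit alone gives 86 − 11.461.

74.5 dB(A)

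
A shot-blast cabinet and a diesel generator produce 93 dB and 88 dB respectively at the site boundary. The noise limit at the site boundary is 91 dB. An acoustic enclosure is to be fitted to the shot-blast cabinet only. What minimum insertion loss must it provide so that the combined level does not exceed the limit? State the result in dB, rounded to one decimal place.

Fixed contribution from the other source: Σ 10^(L/10) = 10^(88/10) = 6.310e+08 (88.00 dB).
To meet 91 dB overall, the treated shot-blast cabinet may contribute at most 10^(91/10) − 6.310e+08 = 6.280e+08, i.e. 87.98 dB.
Required insertion loss = 93 − 87.98 = 5.02 dB.

5.0 dB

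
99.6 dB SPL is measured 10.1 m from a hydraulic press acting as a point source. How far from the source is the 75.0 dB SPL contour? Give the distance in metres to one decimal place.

The 24.6 dB drop corresponds to a distance ratio of 10^(24.6/20) for a point source.
r₂ = 10.1·10^((99.6−75.0)/20) = 10.1·10^(24.6/20) = 171.52 m.

171.5 m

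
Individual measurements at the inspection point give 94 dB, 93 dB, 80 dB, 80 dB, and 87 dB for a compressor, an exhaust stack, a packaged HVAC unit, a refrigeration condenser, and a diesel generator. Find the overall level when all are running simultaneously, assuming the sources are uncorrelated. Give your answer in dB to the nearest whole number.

Incoherent sources combine by intensity addition: L_total = 10·log₁₀(Σ 10^(L_i/10)).
Σ 10^(L/10) = 10^(94/10) + 10^(93/10) + 10^(80/10) + 10^(80/10) + 10^(87/10) = 5.208e+09.
L_total = 10·log₁₀(5.208e+09) = 97.17 dB.

97 dB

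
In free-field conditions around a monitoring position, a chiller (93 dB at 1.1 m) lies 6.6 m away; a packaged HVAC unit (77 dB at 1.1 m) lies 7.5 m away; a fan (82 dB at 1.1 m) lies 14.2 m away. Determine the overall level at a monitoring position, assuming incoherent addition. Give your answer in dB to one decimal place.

77.6 dB

Propagate each source to the receiver with L = L_ref − 20·log₁₀(r/r_ref), then add intensities.
chiller: 93 − 20·log₁₀(6.6/1.1) = 93 − 15.56 = 77.44 dB.
packaged HVAC unit: 77 − 20·log₁₀(7.5/1.1) = 77 − 16.67 = 60.33 dB.
fan: 82 − 20·log₁₀(14.2/1.1) = 82 − 22.22 = 59.78 dB.
Σ 10^(L/10) = 5.745e+07 → L_total = 10·log₁₀(5.745e+07) = 77.59 dB.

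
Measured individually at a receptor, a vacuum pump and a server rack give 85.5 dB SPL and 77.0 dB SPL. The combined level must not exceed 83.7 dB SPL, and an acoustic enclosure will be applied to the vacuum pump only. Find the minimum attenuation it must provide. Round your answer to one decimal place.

2.8 dB

Fixed contribution from the other source: Σ 10^(L/10) = 10^(77.0/10) = 5.012e+07 (77.00 dB SPL).
The limit corresponds to 10^(83.7/10) = 2.344e+08; subtracting the fixed part leaves 1.843e+08 for the vacuum pump, i.e. 82.66 dB SPL.
Required insertion loss = 85.5 − 82.66 = 2.84 dB.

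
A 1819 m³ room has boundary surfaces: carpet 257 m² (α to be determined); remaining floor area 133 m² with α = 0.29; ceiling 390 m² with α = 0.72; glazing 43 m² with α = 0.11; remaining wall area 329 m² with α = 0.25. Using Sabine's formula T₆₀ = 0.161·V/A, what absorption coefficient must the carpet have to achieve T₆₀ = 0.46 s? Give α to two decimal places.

A = 0.161·V/T₆₀ = 0.161·1819/0.46 = 636.65 m² sabins.
Absorption from the other surfaces = 133·0.29 + 390·0.72 + 43·0.11 + 329·0.25 = 406.35 m², so the carpet must supply 230.30 m² over 257 m².
α = 230.30/257 = 0.896.

0.90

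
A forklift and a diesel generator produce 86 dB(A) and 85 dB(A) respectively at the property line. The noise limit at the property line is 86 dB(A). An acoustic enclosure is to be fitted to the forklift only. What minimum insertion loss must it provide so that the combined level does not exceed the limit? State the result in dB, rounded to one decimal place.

6.9 dB

Everything except the forklift sums to 10^(85/10) = 3.162e+08 in linear terms, 85.00 dB(A).
To meet 86 dB(A) overall, the treated forklift may contribute at most 10^(86/10) − 3.162e+08 = 8.188e+07, i.e. 79.13 dB(A).
Required insertion loss = 86 − 79.13 = 6.87 dB.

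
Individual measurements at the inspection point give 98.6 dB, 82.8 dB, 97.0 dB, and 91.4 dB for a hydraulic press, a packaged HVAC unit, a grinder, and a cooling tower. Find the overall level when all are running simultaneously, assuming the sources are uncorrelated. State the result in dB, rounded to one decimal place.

For uncorrelated sources the intensities add, so convert each level to linear form, sum, and take 10·log₁₀ of the total.
Σ 10^(L/10) = 10^(98.6/10) + 10^(82.8/10) + 10^(97.0/10) + 10^(91.4/10) = 1.383e+10.
L_total = 10·log₁₀(1.383e+10) = 101.41 dB.

101.4 dB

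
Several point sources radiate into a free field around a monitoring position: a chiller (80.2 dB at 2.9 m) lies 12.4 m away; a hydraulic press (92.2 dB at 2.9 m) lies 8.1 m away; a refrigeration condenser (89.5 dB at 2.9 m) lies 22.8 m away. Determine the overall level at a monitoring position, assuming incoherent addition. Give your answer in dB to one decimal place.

83.7 dB

Apply inverse-square spreading to bring every level to the receiver, then sum 10^(L/10).
chiller: 80.2 − 20·log₁₀(12.4/2.9) = 80.2 − 12.62 = 67.58 dB.
hydraulic press: 92.2 − 20·log₁₀(8.1/2.9) = 92.2 − 8.92 = 83.28 dB.
refrigeration condenser: 89.5 − 20·log₁₀(22.8/2.9) = 89.5 − 17.91 = 71.59 dB.
Σ 10^(L/10) = 2.329e+08 → L_total = 10·log₁₀(2.329e+08) = 83.67 dB.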